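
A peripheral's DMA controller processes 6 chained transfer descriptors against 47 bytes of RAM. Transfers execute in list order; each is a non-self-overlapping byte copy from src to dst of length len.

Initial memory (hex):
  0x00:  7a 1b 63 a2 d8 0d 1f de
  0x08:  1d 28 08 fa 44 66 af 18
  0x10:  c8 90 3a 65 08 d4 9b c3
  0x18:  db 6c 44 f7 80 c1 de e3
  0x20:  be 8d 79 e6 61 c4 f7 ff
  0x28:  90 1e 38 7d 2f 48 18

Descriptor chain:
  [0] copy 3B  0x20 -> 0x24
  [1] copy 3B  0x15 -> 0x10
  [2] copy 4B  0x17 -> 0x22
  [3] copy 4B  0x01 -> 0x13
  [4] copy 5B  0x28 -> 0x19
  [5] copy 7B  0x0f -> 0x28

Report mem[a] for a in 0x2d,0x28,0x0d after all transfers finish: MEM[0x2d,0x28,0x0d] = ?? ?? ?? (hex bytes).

[0] 0x20->0x24 len=3 : be 8d 79
[1] 0x15->0x10 len=3 : d4 9b c3
[2] 0x17->0x22 len=4 : c3 db 6c 44
[3] 0x01->0x13 len=4 : 1b 63 a2 d8
[4] 0x28->0x19 len=5 : 90 1e 38 7d 2f
[5] 0x0f->0x28 len=7 : 18 d4 9b c3 1b 63 a2
query mem[0x2d]=0x63, mem[0x28]=0x18, mem[0x0d]=0x66

MEM[0x2d,0x28,0x0d] = 63 18 66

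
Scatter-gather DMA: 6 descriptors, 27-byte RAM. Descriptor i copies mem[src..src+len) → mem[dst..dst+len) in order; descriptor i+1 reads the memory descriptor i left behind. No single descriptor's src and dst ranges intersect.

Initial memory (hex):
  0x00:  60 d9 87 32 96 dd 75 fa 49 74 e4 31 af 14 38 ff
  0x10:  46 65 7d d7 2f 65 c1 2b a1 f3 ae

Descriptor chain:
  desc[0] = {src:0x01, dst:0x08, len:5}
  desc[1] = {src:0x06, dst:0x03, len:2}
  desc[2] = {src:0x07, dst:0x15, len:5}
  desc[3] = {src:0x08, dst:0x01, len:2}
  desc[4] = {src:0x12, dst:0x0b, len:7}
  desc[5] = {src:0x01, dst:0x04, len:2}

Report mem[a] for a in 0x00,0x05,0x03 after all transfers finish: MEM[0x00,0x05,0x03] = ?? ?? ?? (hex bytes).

MEM[0x00,0x05,0x03] = 60 87 75

  after D0: wrote 5B at 0x08 = d9873296dd
  after D1: wrote 2B at 0x03 = 75fa
  after D2: wrote 5B at 0x15 = fad9873296
  after D3: wrote 2B at 0x01 = d987
  after D4: wrote 7B at 0x0b = 7dd72ffad98732
  after D5: wrote 2B at 0x04 = d987
query mem[0x00]=0x60, mem[0x05]=0x87, mem[0x03]=0x75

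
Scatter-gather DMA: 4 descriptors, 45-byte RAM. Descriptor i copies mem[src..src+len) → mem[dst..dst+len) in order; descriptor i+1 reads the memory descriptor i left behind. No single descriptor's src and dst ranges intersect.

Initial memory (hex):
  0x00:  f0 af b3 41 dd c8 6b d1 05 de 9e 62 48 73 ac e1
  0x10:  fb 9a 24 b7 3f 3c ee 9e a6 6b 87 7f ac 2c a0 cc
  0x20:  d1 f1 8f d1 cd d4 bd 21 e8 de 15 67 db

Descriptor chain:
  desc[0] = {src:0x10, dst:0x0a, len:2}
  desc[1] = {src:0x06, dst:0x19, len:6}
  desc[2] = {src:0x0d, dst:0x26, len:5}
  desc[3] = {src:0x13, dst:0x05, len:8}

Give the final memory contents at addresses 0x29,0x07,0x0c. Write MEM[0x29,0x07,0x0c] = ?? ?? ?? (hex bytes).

D0: mem[0x0a..0x0b] <- [fb 9a]
D1: mem[0x19..0x1e] <- [6b d1 05 de fb 9a]
D2: mem[0x26..0x2a] <- [73 ac e1 fb 9a]
D3: mem[0x05..0x0c] <- [b7 3f 3c ee 9e a6 6b d1]
query mem[0x29]=0xfb, mem[0x07]=0x3c, mem[0x0c]=0xd1

MEM[0x29,0x07,0x0c] = fb 3c d1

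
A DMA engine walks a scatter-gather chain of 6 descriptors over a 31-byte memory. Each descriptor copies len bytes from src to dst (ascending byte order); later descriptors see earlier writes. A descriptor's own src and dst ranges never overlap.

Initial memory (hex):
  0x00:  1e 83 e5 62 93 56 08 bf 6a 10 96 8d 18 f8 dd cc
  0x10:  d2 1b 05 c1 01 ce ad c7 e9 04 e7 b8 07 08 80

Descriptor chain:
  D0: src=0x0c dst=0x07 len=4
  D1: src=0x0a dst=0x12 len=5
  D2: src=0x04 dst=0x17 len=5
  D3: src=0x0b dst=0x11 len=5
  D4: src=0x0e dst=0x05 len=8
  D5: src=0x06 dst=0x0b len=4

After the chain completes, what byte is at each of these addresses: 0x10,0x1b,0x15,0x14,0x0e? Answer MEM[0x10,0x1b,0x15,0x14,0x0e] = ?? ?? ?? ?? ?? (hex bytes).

MEM[0x10,0x1b,0x15,0x14,0x0e] = d2 f8 cc dd 18

  after D0: wrote 4B at 0x07 = 18f8ddcc
  after D1: wrote 5B at 0x12 = cc8d18f8dd
  after D2: wrote 5B at 0x17 = 93560818f8
  after D3: wrote 5B at 0x11 = 8d18f8ddcc
  after D4: wrote 8B at 0x05 = ddccd28d18f8ddcc
  after D5: wrote 4B at 0x0b = ccd28d18
query mem[0x10]=0xd2, mem[0x1b]=0xf8, mem[0x15]=0xcc, mem[0x14]=0xdd, mem[0x0e]=0x18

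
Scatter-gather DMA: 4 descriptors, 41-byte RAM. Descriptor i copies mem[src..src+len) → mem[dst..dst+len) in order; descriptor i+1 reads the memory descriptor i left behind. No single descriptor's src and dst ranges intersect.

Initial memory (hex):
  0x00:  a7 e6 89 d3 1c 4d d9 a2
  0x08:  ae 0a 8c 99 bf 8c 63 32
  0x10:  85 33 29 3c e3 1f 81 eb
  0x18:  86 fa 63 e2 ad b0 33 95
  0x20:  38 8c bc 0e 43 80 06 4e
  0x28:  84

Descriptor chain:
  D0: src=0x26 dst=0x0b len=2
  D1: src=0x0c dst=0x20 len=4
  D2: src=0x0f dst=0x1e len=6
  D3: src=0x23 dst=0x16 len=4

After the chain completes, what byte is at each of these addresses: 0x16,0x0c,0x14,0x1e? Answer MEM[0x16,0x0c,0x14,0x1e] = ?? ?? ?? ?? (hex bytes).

#0 dst[0x0b+2] := {0x06,0x4e}
#1 dst[0x20+4] := {0x4e,0x8c,0x63,0x32}
#2 dst[0x1e+6] := {0x32,0x85,0x33,0x29,0x3c,0xe3}
#3 dst[0x16+4] := {0xe3,0x43,0x80,0x06}
query mem[0x16]=0xe3, mem[0x0c]=0x4e, mem[0x14]=0xe3, mem[0x1e]=0x32

MEM[0x16,0x0c,0x14,0x1e] = e3 4e e3 32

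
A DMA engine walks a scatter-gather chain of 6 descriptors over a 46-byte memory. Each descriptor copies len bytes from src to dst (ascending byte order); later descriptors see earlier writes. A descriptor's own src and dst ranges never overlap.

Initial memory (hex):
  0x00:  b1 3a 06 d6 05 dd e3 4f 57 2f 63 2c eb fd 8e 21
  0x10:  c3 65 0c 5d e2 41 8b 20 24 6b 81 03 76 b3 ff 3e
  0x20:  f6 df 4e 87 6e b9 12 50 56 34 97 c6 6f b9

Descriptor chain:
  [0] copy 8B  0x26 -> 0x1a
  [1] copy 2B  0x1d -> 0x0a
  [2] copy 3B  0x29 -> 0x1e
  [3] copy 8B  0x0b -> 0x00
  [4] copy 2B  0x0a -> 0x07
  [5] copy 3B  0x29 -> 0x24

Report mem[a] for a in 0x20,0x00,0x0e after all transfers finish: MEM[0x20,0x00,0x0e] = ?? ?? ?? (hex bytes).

MEM[0x20,0x00,0x0e] = c6 97 8e

D0: mem[0x1a..0x21] <- [12 50 56 34 97 c6 6f b9]
D1: mem[0x0a..0x0b] <- [34 97]
D2: mem[0x1e..0x20] <- [34 97 c6]
D3: mem[0x00..0x07] <- [97 eb fd 8e 21 c3 65 0c]
D4: mem[0x07..0x08] <- [34 97]
D5: mem[0x24..0x26] <- [34 97 c6]
query mem[0x20]=0xc6, mem[0x00]=0x97, mem[0x0e]=0x8e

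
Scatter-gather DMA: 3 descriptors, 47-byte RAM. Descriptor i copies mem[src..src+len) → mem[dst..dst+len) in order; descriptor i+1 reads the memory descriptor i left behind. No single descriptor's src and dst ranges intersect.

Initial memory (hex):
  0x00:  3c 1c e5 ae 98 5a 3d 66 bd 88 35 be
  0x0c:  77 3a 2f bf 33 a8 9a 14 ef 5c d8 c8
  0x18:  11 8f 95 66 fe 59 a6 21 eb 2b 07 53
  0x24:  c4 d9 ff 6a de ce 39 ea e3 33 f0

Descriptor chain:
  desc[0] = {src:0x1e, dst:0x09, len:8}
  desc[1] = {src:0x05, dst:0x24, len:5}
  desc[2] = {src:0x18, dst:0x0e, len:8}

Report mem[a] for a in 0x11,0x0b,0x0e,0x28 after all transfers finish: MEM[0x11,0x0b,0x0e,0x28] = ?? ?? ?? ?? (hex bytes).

D0: mem[0x09..0x10] <- [a6 21 eb 2b 07 53 c4 d9]
D1: mem[0x24..0x28] <- [5a 3d 66 bd a6]
D2: mem[0x0e..0x15] <- [11 8f 95 66 fe 59 a6 21]
query mem[0x11]=0x66, mem[0x0b]=0xeb, mem[0x0e]=0x11, mem[0x28]=0xa6

MEM[0x11,0x0b,0x0e,0x28] = 66 eb 11 a6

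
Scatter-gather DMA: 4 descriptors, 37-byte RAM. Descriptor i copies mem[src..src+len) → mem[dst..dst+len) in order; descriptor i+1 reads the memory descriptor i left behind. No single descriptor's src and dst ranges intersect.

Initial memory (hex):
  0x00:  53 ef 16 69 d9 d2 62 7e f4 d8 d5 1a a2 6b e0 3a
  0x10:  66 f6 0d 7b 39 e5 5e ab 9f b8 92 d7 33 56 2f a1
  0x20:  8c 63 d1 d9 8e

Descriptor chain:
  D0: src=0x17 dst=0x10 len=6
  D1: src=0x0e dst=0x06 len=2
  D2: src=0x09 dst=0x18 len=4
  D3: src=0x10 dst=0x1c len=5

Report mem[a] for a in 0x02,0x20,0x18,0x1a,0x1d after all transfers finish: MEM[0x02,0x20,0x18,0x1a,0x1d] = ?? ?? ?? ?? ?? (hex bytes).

  after D0: wrote 6B at 0x10 = ab9fb892d733
  after D1: wrote 2B at 0x06 = e03a
  after D2: wrote 4B at 0x18 = d8d51aa2
  after D3: wrote 5B at 0x1c = ab9fb892d7
query mem[0x02]=0x16, mem[0x20]=0xd7, mem[0x18]=0xd8, mem[0x1a]=0x1a, mem[0x1d]=0x9f

MEM[0x02,0x20,0x18,0x1a,0x1d] = 16 d7 d8 1a 9f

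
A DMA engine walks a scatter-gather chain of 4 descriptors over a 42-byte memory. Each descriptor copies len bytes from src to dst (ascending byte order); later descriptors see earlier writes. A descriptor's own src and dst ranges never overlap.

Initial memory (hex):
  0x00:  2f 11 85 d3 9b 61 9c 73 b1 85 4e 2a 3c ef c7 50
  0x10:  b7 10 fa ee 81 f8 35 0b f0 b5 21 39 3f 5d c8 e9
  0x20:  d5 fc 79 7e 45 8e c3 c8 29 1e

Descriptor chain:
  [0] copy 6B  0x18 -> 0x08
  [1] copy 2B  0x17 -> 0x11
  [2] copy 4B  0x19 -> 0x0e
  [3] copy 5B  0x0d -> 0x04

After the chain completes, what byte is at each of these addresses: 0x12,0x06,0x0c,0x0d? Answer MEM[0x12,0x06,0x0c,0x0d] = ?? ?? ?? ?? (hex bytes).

MEM[0x12,0x06,0x0c,0x0d] = f0 21 3f 5d

D0: mem[0x08..0x0d] <- [f0 b5 21 39 3f 5d]
D1: mem[0x11..0x12] <- [0b f0]
D2: mem[0x0e..0x11] <- [b5 21 39 3f]
D3: mem[0x04..0x08] <- [5d b5 21 39 3f]
query mem[0x12]=0xf0, mem[0x06]=0x21, mem[0x0c]=0x3f, mem[0x0d]=0x5d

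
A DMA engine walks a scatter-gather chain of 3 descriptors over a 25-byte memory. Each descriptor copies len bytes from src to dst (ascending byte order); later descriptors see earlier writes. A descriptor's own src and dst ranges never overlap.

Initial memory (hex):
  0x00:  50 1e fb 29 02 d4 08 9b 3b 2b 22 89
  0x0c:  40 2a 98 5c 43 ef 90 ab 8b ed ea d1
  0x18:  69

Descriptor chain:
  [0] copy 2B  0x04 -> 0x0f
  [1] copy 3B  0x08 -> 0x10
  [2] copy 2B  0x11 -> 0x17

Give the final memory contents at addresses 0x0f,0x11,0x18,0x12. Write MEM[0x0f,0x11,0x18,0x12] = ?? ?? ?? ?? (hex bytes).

MEM[0x0f,0x11,0x18,0x12] = 02 2b 22 22

[0] 0x04->0x0f len=2 : 02 d4
[1] 0x08->0x10 len=3 : 3b 2b 22
[2] 0x11->0x17 len=2 : 2b 22
query mem[0x0f]=0x02, mem[0x11]=0x2b, mem[0x18]=0x22, mem[0x12]=0x22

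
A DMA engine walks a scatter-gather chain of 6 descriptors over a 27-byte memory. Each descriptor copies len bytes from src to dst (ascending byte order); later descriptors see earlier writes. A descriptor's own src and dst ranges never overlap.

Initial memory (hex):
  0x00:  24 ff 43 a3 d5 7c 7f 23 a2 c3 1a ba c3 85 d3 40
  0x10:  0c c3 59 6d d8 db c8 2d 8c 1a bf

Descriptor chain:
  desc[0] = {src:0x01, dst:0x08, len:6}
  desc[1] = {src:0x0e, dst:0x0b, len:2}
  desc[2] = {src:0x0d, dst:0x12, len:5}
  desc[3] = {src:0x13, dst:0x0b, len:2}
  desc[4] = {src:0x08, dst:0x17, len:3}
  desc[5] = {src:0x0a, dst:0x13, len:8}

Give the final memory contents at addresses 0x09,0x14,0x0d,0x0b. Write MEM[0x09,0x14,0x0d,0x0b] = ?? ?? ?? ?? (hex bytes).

MEM[0x09,0x14,0x0d,0x0b] = 43 d3 7f d3

  after D0: wrote 6B at 0x08 = ff43a3d57c7f
  after D1: wrote 2B at 0x0b = d340
  after D2: wrote 5B at 0x12 = 7fd3400cc3
  after D3: wrote 2B at 0x0b = d340
  after D4: wrote 3B at 0x17 = ff43a3
  after D5: wrote 8B at 0x13 = a3d3407fd3400cc3
query mem[0x09]=0x43, mem[0x14]=0xd3, mem[0x0d]=0x7f, mem[0x0b]=0xd3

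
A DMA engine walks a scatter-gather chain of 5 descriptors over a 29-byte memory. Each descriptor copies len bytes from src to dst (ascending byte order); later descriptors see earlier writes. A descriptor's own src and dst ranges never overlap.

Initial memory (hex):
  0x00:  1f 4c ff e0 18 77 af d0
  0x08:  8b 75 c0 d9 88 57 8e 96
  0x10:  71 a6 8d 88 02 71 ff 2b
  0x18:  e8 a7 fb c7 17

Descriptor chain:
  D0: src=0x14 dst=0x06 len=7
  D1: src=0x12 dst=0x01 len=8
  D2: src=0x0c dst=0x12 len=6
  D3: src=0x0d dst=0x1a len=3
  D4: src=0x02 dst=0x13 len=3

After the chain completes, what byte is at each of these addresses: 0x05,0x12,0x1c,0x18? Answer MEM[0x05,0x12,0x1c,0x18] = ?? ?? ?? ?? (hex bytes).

[0] 0x14->0x06 len=7 : 02 71 ff 2b e8 a7 fb
[1] 0x12->0x01 len=8 : 8d 88 02 71 ff 2b e8 a7
[2] 0x0c->0x12 len=6 : fb 57 8e 96 71 a6
[3] 0x0d->0x1a len=3 : 57 8e 96
[4] 0x02->0x13 len=3 : 88 02 71
query mem[0x05]=0xff, mem[0x12]=0xfb, mem[0x1c]=0x96, mem[0x18]=0xe8

MEM[0x05,0x12,0x1c,0x18] = ff fb 96 e8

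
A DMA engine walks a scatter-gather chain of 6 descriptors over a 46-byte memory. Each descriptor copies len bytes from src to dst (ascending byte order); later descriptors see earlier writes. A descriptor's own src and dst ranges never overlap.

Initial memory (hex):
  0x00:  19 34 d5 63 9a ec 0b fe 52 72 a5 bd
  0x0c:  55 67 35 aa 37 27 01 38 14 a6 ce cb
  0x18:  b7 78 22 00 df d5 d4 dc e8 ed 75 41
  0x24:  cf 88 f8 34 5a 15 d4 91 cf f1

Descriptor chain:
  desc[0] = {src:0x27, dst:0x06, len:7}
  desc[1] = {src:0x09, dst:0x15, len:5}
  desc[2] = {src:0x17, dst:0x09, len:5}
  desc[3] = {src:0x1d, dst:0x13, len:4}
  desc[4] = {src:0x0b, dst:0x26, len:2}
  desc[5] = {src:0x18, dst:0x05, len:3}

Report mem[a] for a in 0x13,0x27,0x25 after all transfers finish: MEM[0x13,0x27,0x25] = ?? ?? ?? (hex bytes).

D0: mem[0x06..0x0c] <- [34 5a 15 d4 91 cf f1]
D1: mem[0x15..0x19] <- [d4 91 cf f1 67]
D2: mem[0x09..0x0d] <- [cf f1 67 22 00]
D3: mem[0x13..0x16] <- [d5 d4 dc e8]
D4: mem[0x26..0x27] <- [67 22]
D5: mem[0x05..0x07] <- [f1 67 22]
query mem[0x13]=0xd5, mem[0x27]=0x22, mem[0x25]=0x88

MEM[0x13,0x27,0x25] = d5 22 88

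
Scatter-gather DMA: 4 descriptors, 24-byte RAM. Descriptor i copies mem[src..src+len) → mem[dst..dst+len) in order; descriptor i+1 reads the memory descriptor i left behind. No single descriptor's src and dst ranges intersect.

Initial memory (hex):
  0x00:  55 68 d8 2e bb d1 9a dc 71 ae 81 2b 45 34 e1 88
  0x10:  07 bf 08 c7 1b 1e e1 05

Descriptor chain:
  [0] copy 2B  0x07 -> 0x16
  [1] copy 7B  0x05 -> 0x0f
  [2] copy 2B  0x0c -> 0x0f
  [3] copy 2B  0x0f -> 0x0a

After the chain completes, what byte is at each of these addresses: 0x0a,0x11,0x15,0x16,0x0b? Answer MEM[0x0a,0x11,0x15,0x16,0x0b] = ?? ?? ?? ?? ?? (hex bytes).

MEM[0x0a,0x11,0x15,0x16,0x0b] = 45 dc 2b dc 34

[0] 0x07->0x16 len=2 : dc 71
[1] 0x05->0x0f len=7 : d1 9a dc 71 ae 81 2b
[2] 0x0c->0x0f len=2 : 45 34
[3] 0x0f->0x0a len=2 : 45 34
query mem[0x0a]=0x45, mem[0x11]=0xdc, mem[0x15]=0x2b, mem[0x16]=0xdc, mem[0x0b]=0x34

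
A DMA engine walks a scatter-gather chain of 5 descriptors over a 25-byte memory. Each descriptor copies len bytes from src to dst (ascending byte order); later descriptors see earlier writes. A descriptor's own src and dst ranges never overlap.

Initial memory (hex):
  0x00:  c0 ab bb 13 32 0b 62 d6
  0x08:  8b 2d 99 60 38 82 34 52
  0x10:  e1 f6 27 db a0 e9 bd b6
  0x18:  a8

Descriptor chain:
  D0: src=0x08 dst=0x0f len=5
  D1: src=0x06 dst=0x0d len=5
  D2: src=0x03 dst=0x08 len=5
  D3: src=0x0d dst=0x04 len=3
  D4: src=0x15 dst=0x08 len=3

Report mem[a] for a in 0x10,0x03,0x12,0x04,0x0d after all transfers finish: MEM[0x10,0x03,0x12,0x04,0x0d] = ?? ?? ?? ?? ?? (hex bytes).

MEM[0x10,0x03,0x12,0x04,0x0d] = 2d 13 60 62 62

[0] 0x08->0x0f len=5 : 8b 2d 99 60 38
[1] 0x06->0x0d len=5 : 62 d6 8b 2d 99
[2] 0x03->0x08 len=5 : 13 32 0b 62 d6
[3] 0x0d->0x04 len=3 : 62 d6 8b
[4] 0x15->0x08 len=3 : e9 bd b6
query mem[0x10]=0x2d, mem[0x03]=0x13, mem[0x12]=0x60, mem[0x04]=0x62, mem[0x0d]=0x62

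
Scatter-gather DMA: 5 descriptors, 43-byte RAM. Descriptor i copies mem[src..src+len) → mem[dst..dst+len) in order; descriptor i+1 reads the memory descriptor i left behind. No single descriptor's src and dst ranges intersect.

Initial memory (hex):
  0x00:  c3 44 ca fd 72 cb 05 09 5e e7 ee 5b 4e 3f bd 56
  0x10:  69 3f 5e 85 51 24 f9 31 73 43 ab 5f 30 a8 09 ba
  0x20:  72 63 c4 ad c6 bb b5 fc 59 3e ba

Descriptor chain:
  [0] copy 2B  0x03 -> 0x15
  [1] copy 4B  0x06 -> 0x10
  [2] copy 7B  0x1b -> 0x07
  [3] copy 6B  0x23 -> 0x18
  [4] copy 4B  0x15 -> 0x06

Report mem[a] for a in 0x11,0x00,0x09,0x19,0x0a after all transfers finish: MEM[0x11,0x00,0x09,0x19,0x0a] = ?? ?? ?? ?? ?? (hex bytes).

#0 dst[0x15+2] := {0xfd,0x72}
#1 dst[0x10+4] := {0x05,0x09,0x5e,0xe7}
#2 dst[0x07+7] := {0x5f,0x30,0xa8,0x09,0xba,0x72,0x63}
#3 dst[0x18+6] := {0xad,0xc6,0xbb,0xb5,0xfc,0x59}
#4 dst[0x06+4] := {0xfd,0x72,0x31,0xad}
query mem[0x11]=0x09, mem[0x00]=0xc3, mem[0x09]=0xad, mem[0x19]=0xc6, mem[0x0a]=0x09

MEM[0x11,0x00,0x09,0x19,0x0a] = 09 c3 ad c6 09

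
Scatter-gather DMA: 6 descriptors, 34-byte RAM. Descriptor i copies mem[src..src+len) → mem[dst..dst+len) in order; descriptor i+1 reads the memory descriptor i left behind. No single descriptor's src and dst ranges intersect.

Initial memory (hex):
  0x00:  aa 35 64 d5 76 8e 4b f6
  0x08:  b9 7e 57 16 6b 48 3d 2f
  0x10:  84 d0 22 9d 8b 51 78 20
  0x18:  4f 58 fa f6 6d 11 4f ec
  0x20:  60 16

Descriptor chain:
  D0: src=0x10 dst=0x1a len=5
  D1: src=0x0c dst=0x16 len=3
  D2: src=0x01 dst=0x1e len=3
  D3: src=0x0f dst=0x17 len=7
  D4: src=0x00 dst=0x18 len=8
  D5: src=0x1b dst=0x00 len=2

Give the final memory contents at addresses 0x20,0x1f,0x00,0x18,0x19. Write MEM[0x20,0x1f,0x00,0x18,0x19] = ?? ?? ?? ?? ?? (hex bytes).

[0] 0x10->0x1a len=5 : 84 d0 22 9d 8b
[1] 0x0c->0x16 len=3 : 6b 48 3d
[2] 0x01->0x1e len=3 : 35 64 d5
[3] 0x0f->0x17 len=7 : 2f 84 d0 22 9d 8b 51
[4] 0x00->0x18 len=8 : aa 35 64 d5 76 8e 4b f6
[5] 0x1b->0x00 len=2 : d5 76
query mem[0x20]=0xd5, mem[0x1f]=0xf6, mem[0x00]=0xd5, mem[0x18]=0xaa, mem[0x19]=0x35

MEM[0x20,0x1f,0x00,0x18,0x19] = d5 f6 d5 aa 35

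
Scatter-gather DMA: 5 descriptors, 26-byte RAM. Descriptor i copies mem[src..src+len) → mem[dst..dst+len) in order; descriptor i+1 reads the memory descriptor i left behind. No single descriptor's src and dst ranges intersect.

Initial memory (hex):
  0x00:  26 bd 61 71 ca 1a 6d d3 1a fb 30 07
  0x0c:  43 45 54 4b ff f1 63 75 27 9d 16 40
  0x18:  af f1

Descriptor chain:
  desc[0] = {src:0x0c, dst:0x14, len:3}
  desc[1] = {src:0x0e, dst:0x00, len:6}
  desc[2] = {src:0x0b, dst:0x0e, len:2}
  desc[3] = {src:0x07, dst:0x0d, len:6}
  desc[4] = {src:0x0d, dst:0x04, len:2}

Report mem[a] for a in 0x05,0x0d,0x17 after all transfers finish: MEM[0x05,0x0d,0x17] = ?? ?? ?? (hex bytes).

MEM[0x05,0x0d,0x17] = 1a d3 40

[0] 0x0c->0x14 len=3 : 43 45 54
[1] 0x0e->0x00 len=6 : 54 4b ff f1 63 75
[2] 0x0b->0x0e len=2 : 07 43
[3] 0x07->0x0d len=6 : d3 1a fb 30 07 43
[4] 0x0d->0x04 len=2 : d3 1a
query mem[0x05]=0x1a, mem[0x0d]=0xd3, mem[0x17]=0x40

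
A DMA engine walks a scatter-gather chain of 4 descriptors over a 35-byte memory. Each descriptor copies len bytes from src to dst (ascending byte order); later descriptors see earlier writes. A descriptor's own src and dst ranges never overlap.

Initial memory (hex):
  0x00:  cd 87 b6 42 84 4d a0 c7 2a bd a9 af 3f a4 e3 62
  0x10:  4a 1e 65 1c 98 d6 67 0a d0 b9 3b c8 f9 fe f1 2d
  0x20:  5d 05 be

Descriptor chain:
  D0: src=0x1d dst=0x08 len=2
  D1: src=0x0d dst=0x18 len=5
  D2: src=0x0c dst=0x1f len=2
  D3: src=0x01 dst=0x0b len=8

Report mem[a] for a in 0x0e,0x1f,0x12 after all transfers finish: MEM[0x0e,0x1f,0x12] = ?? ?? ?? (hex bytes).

MEM[0x0e,0x1f,0x12] = 84 3f fe

D0: mem[0x08..0x09] <- [fe f1]
D1: mem[0x18..0x1c] <- [a4 e3 62 4a 1e]
D2: mem[0x1f..0x20] <- [3f a4]
D3: mem[0x0b..0x12] <- [87 b6 42 84 4d a0 c7 fe]
query mem[0x0e]=0x84, mem[0x1f]=0x3f, mem[0x12]=0xfe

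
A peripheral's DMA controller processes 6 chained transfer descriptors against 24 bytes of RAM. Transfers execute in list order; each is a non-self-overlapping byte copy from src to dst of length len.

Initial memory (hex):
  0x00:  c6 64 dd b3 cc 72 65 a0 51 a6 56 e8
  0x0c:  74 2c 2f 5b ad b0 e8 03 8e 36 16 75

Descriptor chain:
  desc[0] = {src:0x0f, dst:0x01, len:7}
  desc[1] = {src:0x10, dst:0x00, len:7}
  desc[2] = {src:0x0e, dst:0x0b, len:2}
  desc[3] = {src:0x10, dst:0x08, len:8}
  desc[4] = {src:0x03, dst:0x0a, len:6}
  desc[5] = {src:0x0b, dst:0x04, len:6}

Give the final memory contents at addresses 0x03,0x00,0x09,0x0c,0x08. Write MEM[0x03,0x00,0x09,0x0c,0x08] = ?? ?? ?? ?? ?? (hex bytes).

[0] 0x0f->0x01 len=7 : 5b ad b0 e8 03 8e 36
[1] 0x10->0x00 len=7 : ad b0 e8 03 8e 36 16
[2] 0x0e->0x0b len=2 : 2f 5b
[3] 0x10->0x08 len=8 : ad b0 e8 03 8e 36 16 75
[4] 0x03->0x0a len=6 : 03 8e 36 16 36 ad
[5] 0x0b->0x04 len=6 : 8e 36 16 36 ad ad
query mem[0x03]=0x03, mem[0x00]=0xad, mem[0x09]=0xad, mem[0x0c]=0x36, mem[0x08]=0xad

MEM[0x03,0x00,0x09,0x0c,0x08] = 03 ad ad 36 ad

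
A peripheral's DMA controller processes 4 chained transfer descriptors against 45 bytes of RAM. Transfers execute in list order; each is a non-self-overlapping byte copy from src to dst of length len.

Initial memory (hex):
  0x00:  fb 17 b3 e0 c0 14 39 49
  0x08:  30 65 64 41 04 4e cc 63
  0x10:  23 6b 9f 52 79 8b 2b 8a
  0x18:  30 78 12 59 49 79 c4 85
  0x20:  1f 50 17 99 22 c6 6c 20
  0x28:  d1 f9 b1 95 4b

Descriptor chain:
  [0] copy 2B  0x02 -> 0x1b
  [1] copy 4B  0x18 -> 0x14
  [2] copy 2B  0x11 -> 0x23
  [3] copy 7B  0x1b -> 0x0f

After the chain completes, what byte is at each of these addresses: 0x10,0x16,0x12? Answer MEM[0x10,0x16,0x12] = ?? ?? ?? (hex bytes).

[0] 0x02->0x1b len=2 : b3 e0
[1] 0x18->0x14 len=4 : 30 78 12 b3
[2] 0x11->0x23 len=2 : 6b 9f
[3] 0x1b->0x0f len=7 : b3 e0 79 c4 85 1f 50
query mem[0x10]=0xe0, mem[0x16]=0x12, mem[0x12]=0xc4

MEM[0x10,0x16,0x12] = e0 12 c4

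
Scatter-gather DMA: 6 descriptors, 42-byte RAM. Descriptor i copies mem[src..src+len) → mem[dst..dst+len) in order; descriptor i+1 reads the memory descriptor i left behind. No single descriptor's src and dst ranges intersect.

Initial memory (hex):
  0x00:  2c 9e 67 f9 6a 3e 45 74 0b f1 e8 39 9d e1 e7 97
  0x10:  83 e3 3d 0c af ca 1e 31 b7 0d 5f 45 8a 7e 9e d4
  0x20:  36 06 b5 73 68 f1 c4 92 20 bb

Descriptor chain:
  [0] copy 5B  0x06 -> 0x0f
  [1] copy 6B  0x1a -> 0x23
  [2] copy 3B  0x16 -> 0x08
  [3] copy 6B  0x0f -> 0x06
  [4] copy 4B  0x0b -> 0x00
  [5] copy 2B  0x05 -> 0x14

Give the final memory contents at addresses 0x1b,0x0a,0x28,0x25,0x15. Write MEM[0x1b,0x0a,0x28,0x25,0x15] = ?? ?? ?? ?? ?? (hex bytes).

[0] 0x06->0x0f len=5 : 45 74 0b f1 e8
[1] 0x1a->0x23 len=6 : 5f 45 8a 7e 9e d4
[2] 0x16->0x08 len=3 : 1e 31 b7
[3] 0x0f->0x06 len=6 : 45 74 0b f1 e8 af
[4] 0x0b->0x00 len=4 : af 9d e1 e7
[5] 0x05->0x14 len=2 : 3e 45
query mem[0x1b]=0x45, mem[0x0a]=0xe8, mem[0x28]=0xd4, mem[0x25]=0x8a, mem[0x15]=0x45

MEM[0x1b,0x0a,0x28,0x25,0x15] = 45 e8 d4 8a 45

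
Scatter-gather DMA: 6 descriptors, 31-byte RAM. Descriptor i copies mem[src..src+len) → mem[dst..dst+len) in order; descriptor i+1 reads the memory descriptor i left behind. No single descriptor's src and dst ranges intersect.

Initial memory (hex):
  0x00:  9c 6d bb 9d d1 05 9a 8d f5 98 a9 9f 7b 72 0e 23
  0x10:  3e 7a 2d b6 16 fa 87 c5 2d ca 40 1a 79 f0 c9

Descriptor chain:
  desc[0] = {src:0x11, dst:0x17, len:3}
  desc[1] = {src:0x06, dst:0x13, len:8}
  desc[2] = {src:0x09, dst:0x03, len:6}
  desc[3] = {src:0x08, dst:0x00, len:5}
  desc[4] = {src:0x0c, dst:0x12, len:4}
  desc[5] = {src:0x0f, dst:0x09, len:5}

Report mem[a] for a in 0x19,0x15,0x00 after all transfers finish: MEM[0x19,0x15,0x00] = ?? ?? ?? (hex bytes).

MEM[0x19,0x15,0x00] = 7b 23 0e

D0: mem[0x17..0x19] <- [7a 2d b6]
D1: mem[0x13..0x1a] <- [9a 8d f5 98 a9 9f 7b 72]
D2: mem[0x03..0x08] <- [98 a9 9f 7b 72 0e]
D3: mem[0x00..0x04] <- [0e 98 a9 9f 7b]
D4: mem[0x12..0x15] <- [7b 72 0e 23]
D5: mem[0x09..0x0d] <- [23 3e 7a 7b 72]
query mem[0x19]=0x7b, mem[0x15]=0x23, mem[0x00]=0x0e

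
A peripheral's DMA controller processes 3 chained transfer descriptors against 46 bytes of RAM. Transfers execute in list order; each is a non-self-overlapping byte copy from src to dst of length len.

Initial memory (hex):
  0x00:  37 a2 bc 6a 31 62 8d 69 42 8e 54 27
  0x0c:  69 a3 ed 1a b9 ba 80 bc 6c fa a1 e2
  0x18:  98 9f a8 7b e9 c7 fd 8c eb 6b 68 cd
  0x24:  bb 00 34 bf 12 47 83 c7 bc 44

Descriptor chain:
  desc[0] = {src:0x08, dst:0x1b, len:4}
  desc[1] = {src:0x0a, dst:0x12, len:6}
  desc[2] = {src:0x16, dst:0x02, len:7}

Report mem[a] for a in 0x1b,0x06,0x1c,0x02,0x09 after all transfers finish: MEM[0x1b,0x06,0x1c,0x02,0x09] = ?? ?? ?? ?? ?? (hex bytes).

MEM[0x1b,0x06,0x1c,0x02,0x09] = 42 a8 8e ed 8e

D0: mem[0x1b..0x1e] <- [42 8e 54 27]
D1: mem[0x12..0x17] <- [54 27 69 a3 ed 1a]
D2: mem[0x02..0x08] <- [ed 1a 98 9f a8 42 8e]
query mem[0x1b]=0x42, mem[0x06]=0xa8, mem[0x1c]=0x8e, mem[0x02]=0xed, mem[0x09]=0x8e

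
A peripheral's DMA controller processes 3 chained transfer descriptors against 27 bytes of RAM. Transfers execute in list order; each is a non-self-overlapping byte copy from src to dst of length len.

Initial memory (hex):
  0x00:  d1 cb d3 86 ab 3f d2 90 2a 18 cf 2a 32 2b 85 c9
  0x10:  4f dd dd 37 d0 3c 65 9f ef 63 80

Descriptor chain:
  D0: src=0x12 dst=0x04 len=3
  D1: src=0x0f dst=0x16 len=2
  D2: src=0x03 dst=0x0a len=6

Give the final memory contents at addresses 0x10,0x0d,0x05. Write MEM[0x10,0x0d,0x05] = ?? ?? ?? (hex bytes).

  after D0: wrote 3B at 0x04 = dd37d0
  after D1: wrote 2B at 0x16 = c94f
  after D2: wrote 6B at 0x0a = 86dd37d0902a
query mem[0x10]=0x4f, mem[0x0d]=0xd0, mem[0x05]=0x37

MEM[0x10,0x0d,0x05] = 4f d0 37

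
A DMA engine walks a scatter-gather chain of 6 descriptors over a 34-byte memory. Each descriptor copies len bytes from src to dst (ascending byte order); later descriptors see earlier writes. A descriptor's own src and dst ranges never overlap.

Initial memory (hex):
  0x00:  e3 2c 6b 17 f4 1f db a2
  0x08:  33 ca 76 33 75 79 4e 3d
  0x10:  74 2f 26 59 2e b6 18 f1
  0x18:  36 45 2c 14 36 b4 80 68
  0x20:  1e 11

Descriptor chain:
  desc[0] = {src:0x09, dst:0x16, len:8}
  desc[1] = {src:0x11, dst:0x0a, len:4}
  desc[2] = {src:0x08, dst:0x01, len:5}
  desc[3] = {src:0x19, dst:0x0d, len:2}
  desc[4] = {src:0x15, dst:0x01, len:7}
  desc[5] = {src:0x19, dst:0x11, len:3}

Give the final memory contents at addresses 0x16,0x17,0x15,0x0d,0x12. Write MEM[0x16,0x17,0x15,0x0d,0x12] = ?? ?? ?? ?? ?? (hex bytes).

MEM[0x16,0x17,0x15,0x0d,0x12] = ca 76 b6 75 79

#0 dst[0x16+8] := {0xca,0x76,0x33,0x75,0x79,0x4e,0x3d,0x74}
#1 dst[0x0a+4] := {0x2f,0x26,0x59,0x2e}
#2 dst[0x01+5] := {0x33,0xca,0x2f,0x26,0x59}
#3 dst[0x0d+2] := {0x75,0x79}
#4 dst[0x01+7] := {0xb6,0xca,0x76,0x33,0x75,0x79,0x4e}
#5 dst[0x11+3] := {0x75,0x79,0x4e}
query mem[0x16]=0xca, mem[0x17]=0x76, mem[0x15]=0xb6, mem[0x0d]=0x75, mem[0x12]=0x79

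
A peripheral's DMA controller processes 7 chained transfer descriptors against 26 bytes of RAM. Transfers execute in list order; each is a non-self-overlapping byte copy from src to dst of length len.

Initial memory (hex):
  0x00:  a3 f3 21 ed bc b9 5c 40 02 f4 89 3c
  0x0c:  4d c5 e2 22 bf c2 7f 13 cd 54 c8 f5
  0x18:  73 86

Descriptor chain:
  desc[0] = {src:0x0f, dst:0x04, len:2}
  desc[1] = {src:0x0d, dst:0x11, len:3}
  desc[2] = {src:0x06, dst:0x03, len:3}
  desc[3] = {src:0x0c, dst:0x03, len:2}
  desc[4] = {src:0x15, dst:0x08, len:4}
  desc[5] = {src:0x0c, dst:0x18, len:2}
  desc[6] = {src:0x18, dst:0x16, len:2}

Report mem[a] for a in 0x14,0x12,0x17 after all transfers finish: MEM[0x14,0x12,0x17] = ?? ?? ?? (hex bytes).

[0] 0x0f->0x04 len=2 : 22 bf
[1] 0x0d->0x11 len=3 : c5 e2 22
[2] 0x06->0x03 len=3 : 5c 40 02
[3] 0x0c->0x03 len=2 : 4d c5
[4] 0x15->0x08 len=4 : 54 c8 f5 73
[5] 0x0c->0x18 len=2 : 4d c5
[6] 0x18->0x16 len=2 : 4d c5
query mem[0x14]=0xcd, mem[0x12]=0xe2, mem[0x17]=0xc5

MEM[0x14,0x12,0x17] = cd e2 c5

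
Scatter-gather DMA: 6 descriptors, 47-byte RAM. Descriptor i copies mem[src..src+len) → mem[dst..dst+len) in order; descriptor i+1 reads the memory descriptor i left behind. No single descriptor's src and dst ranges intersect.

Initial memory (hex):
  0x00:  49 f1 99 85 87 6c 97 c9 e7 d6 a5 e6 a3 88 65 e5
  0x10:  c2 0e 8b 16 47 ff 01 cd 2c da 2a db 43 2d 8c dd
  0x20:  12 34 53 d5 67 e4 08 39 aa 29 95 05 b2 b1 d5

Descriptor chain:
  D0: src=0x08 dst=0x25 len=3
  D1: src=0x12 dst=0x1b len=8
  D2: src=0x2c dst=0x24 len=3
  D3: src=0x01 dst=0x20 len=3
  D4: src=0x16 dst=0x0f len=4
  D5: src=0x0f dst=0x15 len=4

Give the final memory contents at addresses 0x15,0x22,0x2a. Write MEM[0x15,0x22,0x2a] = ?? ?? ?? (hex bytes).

MEM[0x15,0x22,0x2a] = 01 85 95

#0 dst[0x25+3] := {0xe7,0xd6,0xa5}
#1 dst[0x1b+8] := {0x8b,0x16,0x47,0xff,0x01,0xcd,0x2c,0xda}
#2 dst[0x24+3] := {0xb2,0xb1,0xd5}
#3 dst[0x20+3] := {0xf1,0x99,0x85}
#4 dst[0x0f+4] := {0x01,0xcd,0x2c,0xda}
#5 dst[0x15+4] := {0x01,0xcd,0x2c,0xda}
query mem[0x15]=0x01, mem[0x22]=0x85, mem[0x2a]=0x95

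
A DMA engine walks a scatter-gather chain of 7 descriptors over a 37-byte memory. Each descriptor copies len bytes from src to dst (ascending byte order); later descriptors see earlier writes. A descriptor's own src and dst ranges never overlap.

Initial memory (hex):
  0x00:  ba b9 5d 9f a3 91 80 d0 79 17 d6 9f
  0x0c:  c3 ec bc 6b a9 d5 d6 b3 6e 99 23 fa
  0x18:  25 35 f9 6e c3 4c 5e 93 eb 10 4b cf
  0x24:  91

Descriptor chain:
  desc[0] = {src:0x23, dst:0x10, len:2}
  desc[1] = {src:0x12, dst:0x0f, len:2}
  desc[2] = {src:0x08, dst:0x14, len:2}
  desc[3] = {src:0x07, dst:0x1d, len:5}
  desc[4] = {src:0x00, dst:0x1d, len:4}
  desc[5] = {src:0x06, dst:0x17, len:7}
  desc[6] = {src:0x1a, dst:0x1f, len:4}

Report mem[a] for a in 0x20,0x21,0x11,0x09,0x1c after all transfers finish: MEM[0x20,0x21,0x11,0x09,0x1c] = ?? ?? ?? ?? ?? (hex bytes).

MEM[0x20,0x21,0x11,0x09,0x1c] = d6 9f 91 17 9f

  after D0: wrote 2B at 0x10 = cf91
  after D1: wrote 2B at 0x0f = d6b3
  after D2: wrote 2B at 0x14 = 7917
  after D3: wrote 5B at 0x1d = d07917d69f
  after D4: wrote 4B at 0x1d = bab95d9f
  after D5: wrote 7B at 0x17 = 80d07917d69fc3
  after D6: wrote 4B at 0x1f = 17d69fc3
query mem[0x20]=0xd6, mem[0x21]=0x9f, mem[0x11]=0x91, mem[0x09]=0x17, mem[0x1c]=0x9f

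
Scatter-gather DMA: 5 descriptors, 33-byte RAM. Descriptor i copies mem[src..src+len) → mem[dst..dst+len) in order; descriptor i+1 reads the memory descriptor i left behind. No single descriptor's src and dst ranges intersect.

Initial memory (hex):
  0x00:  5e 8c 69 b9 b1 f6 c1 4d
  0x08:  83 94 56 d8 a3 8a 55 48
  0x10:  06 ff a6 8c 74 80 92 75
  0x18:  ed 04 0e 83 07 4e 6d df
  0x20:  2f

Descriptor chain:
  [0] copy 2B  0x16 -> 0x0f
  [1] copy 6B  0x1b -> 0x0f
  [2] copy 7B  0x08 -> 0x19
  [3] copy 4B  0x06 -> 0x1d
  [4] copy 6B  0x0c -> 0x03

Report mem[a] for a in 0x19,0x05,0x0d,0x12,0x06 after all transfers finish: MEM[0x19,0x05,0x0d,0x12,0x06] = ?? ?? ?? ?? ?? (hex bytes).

MEM[0x19,0x05,0x0d,0x12,0x06] = 83 55 8a 6d 83

#0 dst[0x0f+2] := {0x92,0x75}
#1 dst[0x0f+6] := {0x83,0x07,0x4e,0x6d,0xdf,0x2f}
#2 dst[0x19+7] := {0x83,0x94,0x56,0xd8,0xa3,0x8a,0x55}
#3 dst[0x1d+4] := {0xc1,0x4d,0x83,0x94}
#4 dst[0x03+6] := {0xa3,0x8a,0x55,0x83,0x07,0x4e}
query mem[0x19]=0x83, mem[0x05]=0x55, mem[0x0d]=0x8a, mem[0x12]=0x6d, mem[0x06]=0x83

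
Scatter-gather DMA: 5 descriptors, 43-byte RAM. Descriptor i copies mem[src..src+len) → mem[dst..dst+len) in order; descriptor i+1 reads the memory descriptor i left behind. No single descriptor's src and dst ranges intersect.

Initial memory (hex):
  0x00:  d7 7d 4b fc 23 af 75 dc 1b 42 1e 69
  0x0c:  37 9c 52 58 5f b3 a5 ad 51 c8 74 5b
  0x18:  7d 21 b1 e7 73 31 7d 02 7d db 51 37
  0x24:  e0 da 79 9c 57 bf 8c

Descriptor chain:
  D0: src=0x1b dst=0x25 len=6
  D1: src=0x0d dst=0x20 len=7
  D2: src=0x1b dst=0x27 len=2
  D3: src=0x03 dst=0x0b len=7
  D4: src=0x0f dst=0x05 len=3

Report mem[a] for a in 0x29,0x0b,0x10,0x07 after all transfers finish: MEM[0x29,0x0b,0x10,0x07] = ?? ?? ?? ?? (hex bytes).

D0: mem[0x25..0x2a] <- [e7 73 31 7d 02 7d]
D1: mem[0x20..0x26] <- [9c 52 58 5f b3 a5 ad]
D2: mem[0x27..0x28] <- [e7 73]
D3: mem[0x0b..0x11] <- [fc 23 af 75 dc 1b 42]
D4: mem[0x05..0x07] <- [dc 1b 42]
query mem[0x29]=0x02, mem[0x0b]=0xfc, mem[0x10]=0x1b, mem[0x07]=0x42

MEM[0x29,0x0b,0x10,0x07] = 02 fc 1b 42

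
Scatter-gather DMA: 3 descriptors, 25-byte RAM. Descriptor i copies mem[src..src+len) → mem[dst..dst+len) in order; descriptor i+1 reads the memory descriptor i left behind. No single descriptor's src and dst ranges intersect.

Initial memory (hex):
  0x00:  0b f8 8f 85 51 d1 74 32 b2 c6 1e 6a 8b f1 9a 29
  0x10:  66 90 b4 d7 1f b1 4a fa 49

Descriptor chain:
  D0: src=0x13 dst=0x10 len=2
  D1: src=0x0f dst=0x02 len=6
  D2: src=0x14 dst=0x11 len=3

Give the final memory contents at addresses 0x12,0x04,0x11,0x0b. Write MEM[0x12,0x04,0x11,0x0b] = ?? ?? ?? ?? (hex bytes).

D0: mem[0x10..0x11] <- [d7 1f]
D1: mem[0x02..0x07] <- [29 d7 1f b4 d7 1f]
D2: mem[0x11..0x13] <- [1f b1 4a]
query mem[0x12]=0xb1, mem[0x04]=0x1f, mem[0x11]=0x1f, mem[0x0b]=0x6a

MEM[0x12,0x04,0x11,0x0b] = b1 1f 1f 6a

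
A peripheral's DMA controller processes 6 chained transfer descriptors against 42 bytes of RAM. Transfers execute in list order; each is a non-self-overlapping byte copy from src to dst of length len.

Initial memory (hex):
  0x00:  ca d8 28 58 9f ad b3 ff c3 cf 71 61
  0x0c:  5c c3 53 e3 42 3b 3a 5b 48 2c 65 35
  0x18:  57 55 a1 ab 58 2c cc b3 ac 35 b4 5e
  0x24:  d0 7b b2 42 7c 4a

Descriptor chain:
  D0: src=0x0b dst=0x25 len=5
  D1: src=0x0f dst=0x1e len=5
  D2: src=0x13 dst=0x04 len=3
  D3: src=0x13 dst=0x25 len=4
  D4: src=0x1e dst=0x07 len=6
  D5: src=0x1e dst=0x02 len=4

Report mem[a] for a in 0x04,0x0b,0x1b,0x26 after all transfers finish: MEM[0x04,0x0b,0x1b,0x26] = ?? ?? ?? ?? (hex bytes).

D0: mem[0x25..0x29] <- [61 5c c3 53 e3]
D1: mem[0x1e..0x22] <- [e3 42 3b 3a 5b]
D2: mem[0x04..0x06] <- [5b 48 2c]
D3: mem[0x25..0x28] <- [5b 48 2c 65]
D4: mem[0x07..0x0c] <- [e3 42 3b 3a 5b 5e]
D5: mem[0x02..0x05] <- [e3 42 3b 3a]
query mem[0x04]=0x3b, mem[0x0b]=0x5b, mem[0x1b]=0xab, mem[0x26]=0x48

MEM[0x04,0x0b,0x1b,0x26] = 3b 5b ab 48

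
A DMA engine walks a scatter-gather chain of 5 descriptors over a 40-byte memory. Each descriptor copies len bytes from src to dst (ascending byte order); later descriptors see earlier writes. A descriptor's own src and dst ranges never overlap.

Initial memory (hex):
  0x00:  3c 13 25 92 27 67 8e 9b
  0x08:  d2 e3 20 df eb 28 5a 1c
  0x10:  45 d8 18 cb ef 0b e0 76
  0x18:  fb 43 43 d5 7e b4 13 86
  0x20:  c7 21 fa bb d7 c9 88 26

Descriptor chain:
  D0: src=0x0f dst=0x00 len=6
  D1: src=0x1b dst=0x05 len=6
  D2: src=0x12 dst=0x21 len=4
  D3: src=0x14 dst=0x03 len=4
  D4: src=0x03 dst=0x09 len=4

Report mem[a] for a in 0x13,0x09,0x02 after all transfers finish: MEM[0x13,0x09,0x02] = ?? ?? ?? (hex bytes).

MEM[0x13,0x09,0x02] = cb ef d8

  after D0: wrote 6B at 0x00 = 1c45d818cbef
  after D1: wrote 6B at 0x05 = d57eb41386c7
  after D2: wrote 4B at 0x21 = 18cbef0b
  after D3: wrote 4B at 0x03 = ef0be076
  after D4: wrote 4B at 0x09 = ef0be076
query mem[0x13]=0xcb, mem[0x09]=0xef, mem[0x02]=0xd8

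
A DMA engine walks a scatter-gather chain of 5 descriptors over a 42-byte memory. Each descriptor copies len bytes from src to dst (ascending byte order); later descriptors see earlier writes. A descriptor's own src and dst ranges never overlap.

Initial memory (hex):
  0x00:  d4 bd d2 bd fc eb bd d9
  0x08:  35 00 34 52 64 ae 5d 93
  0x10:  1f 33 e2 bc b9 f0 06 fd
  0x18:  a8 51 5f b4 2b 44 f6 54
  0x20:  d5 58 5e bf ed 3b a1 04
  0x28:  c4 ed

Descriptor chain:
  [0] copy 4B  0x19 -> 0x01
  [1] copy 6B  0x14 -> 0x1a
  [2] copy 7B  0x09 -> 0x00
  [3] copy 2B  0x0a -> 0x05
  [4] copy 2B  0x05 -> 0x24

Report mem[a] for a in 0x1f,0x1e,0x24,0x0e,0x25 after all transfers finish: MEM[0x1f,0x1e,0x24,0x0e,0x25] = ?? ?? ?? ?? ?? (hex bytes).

MEM[0x1f,0x1e,0x24,0x0e,0x25] = 51 a8 34 5d 52

#0 dst[0x01+4] := {0x51,0x5f,0xb4,0x2b}
#1 dst[0x1a+6] := {0xb9,0xf0,0x06,0xfd,0xa8,0x51}
#2 dst[0x00+7] := {0x00,0x34,0x52,0x64,0xae,0x5d,0x93}
#3 dst[0x05+2] := {0x34,0x52}
#4 dst[0x24+2] := {0x34,0x52}
query mem[0x1f]=0x51, mem[0x1e]=0xa8, mem[0x24]=0x34, mem[0x0e]=0x5d, mem[0x25]=0x52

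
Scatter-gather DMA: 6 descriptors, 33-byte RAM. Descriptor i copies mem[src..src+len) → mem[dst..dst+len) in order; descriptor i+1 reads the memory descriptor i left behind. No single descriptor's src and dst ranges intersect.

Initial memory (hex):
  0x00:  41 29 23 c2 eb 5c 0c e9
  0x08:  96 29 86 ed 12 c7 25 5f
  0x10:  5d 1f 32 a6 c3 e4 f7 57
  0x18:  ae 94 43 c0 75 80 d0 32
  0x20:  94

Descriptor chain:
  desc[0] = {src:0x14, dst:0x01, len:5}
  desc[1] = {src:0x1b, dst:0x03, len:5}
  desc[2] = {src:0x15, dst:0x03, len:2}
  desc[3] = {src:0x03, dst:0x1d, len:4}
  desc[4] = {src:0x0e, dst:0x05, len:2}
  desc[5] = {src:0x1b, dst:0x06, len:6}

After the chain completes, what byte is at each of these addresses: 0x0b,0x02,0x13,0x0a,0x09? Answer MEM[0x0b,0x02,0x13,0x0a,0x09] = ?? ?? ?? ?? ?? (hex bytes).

MEM[0x0b,0x02,0x13,0x0a,0x09] = d0 e4 a6 80 f7

  after D0: wrote 5B at 0x01 = c3e4f757ae
  after D1: wrote 5B at 0x03 = c07580d032
  after D2: wrote 2B at 0x03 = e4f7
  after D3: wrote 4B at 0x1d = e4f780d0
  after D4: wrote 2B at 0x05 = 255f
  after D5: wrote 6B at 0x06 = c075e4f780d0
query mem[0x0b]=0xd0, mem[0x02]=0xe4, mem[0x13]=0xa6, mem[0x0a]=0x80, mem[0x09]=0xf7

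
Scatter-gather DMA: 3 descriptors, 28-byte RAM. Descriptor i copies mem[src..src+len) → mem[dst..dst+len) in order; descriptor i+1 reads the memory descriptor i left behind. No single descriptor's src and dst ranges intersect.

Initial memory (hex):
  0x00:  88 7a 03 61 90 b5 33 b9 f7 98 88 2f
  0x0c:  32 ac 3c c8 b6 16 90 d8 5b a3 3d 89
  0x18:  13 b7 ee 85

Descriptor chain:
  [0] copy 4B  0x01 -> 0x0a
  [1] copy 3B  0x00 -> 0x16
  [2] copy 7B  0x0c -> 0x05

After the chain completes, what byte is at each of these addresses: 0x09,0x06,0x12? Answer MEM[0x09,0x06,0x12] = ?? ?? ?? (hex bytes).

MEM[0x09,0x06,0x12] = b6 90 90

[0] 0x01->0x0a len=4 : 7a 03 61 90
[1] 0x00->0x16 len=3 : 88 7a 03
[2] 0x0c->0x05 len=7 : 61 90 3c c8 b6 16 90
query mem[0x09]=0xb6, mem[0x06]=0x90, mem[0x12]=0x90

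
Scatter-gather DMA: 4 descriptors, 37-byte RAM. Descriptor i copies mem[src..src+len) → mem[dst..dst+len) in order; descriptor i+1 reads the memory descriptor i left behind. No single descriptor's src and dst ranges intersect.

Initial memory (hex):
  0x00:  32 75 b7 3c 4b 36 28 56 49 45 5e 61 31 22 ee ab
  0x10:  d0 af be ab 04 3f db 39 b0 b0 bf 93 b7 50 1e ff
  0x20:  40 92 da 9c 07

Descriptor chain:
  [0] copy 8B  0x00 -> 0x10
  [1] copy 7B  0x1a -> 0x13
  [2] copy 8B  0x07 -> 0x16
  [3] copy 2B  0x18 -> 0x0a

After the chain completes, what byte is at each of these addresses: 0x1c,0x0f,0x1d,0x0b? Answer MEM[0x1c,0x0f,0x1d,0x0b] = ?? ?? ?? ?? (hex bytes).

MEM[0x1c,0x0f,0x1d,0x0b] = 22 ab ee 5e

D0: mem[0x10..0x17] <- [32 75 b7 3c 4b 36 28 56]
D1: mem[0x13..0x19] <- [bf 93 b7 50 1e ff 40]
D2: mem[0x16..0x1d] <- [56 49 45 5e 61 31 22 ee]
D3: mem[0x0a..0x0b] <- [45 5e]
query mem[0x1c]=0x22, mem[0x0f]=0xab, mem[0x1d]=0xee, mem[0x0b]=0x5e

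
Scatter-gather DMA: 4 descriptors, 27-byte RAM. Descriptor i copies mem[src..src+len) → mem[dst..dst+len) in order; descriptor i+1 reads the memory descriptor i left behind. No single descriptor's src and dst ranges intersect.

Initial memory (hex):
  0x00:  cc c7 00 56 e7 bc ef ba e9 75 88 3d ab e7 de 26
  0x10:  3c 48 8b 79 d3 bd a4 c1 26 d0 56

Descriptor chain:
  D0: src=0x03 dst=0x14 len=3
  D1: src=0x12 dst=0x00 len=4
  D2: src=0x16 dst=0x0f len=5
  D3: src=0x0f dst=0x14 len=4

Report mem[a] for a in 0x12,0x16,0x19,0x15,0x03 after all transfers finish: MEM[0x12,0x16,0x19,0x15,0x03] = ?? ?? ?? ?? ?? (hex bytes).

MEM[0x12,0x16,0x19,0x15,0x03] = d0 26 d0 c1 e7

D0: mem[0x14..0x16] <- [56 e7 bc]
D1: mem[0x00..0x03] <- [8b 79 56 e7]
D2: mem[0x0f..0x13] <- [bc c1 26 d0 56]
D3: mem[0x14..0x17] <- [bc c1 26 d0]
query mem[0x12]=0xd0, mem[0x16]=0x26, mem[0x19]=0xd0, mem[0x15]=0xc1, mem[0x03]=0xe7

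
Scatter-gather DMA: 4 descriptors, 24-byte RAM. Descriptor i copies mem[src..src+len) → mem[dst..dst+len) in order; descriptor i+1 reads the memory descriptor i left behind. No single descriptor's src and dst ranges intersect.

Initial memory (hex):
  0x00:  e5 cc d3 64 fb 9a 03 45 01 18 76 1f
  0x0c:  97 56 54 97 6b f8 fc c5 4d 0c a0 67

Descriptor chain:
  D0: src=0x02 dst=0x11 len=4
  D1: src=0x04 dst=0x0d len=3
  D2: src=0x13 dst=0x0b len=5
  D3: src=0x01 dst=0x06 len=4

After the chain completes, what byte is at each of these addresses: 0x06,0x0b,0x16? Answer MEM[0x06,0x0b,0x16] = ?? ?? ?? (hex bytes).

MEM[0x06,0x0b,0x16] = cc fb a0

#0 dst[0x11+4] := {0xd3,0x64,0xfb,0x9a}
#1 dst[0x0d+3] := {0xfb,0x9a,0x03}
#2 dst[0x0b+5] := {0xfb,0x9a,0x0c,0xa0,0x67}
#3 dst[0x06+4] := {0xcc,0xd3,0x64,0xfb}
query mem[0x06]=0xcc, mem[0x0b]=0xfb, mem[0x16]=0xa0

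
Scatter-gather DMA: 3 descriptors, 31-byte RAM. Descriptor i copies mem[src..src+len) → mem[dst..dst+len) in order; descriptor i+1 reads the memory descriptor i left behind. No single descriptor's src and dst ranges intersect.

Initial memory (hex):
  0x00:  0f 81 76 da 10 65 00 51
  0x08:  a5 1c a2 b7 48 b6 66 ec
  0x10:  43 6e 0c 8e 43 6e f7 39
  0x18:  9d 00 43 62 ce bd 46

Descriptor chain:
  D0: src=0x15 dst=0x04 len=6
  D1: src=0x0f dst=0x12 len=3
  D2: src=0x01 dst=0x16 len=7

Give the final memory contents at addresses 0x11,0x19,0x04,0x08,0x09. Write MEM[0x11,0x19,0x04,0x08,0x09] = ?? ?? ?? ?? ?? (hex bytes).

MEM[0x11,0x19,0x04,0x08,0x09] = 6e 6e 6e 00 43

D0: mem[0x04..0x09] <- [6e f7 39 9d 00 43]
D1: mem[0x12..0x14] <- [ec 43 6e]
D2: mem[0x16..0x1c] <- [81 76 da 6e f7 39 9d]
query mem[0x11]=0x6e, mem[0x19]=0x6e, mem[0x04]=0x6e, mem[0x08]=0x00, mem[0x09]=0x43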